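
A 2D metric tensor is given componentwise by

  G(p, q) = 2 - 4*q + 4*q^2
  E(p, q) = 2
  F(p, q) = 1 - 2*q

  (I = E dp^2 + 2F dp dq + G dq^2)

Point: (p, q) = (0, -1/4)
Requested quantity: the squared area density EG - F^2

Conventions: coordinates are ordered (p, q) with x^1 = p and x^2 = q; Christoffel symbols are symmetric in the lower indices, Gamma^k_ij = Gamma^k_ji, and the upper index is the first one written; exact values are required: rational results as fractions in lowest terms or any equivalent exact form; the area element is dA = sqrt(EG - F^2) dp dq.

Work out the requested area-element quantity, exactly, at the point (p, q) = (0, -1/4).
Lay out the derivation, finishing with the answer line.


E = 2, F = 3/2, G = 13/4; EG - F^2 = 17/4

Answer: EG - F^2 = 17/4


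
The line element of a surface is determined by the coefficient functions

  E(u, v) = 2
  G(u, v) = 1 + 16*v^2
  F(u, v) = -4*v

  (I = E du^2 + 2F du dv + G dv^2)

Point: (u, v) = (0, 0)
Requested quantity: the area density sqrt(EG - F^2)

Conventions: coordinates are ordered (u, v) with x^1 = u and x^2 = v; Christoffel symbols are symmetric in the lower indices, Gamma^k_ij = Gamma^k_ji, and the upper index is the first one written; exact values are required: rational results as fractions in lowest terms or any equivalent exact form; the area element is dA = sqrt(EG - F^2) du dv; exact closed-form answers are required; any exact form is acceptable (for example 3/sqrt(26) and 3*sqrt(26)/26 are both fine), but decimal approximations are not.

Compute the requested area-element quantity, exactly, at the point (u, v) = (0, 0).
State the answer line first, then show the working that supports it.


Answer: sqrt(EG - F^2) = sqrt(2)

E = 2, F = 0, G = 1; EG - F^2 = 2


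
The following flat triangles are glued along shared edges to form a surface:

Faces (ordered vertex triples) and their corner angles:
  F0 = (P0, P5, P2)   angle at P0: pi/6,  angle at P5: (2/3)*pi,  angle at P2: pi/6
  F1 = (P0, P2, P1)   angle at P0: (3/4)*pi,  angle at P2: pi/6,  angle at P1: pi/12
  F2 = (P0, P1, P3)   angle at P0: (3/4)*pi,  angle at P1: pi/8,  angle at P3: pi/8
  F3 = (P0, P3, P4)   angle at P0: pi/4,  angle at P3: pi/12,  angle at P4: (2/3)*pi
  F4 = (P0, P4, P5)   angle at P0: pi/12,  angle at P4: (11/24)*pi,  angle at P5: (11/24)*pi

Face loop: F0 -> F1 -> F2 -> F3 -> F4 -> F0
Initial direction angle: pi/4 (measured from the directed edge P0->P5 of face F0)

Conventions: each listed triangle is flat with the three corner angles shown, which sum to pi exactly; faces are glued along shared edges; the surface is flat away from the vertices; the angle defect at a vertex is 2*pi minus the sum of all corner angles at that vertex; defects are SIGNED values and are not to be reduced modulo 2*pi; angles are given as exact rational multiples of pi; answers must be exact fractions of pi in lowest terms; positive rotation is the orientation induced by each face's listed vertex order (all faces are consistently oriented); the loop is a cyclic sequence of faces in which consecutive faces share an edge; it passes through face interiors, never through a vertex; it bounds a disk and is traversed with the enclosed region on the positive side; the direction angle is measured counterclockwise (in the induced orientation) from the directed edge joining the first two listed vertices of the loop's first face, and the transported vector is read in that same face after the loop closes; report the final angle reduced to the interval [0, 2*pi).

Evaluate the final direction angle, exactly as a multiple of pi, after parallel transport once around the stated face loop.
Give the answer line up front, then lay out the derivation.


Answer: final direction angle = pi/4

enclosed vertex P0: corner angles sum to 2*pi, defect = 2*pi - 2*pi = 0
adding the enclosed defects to the starting angle (mod 2*pi, induced orientation) gives the holonomy
final angle = pi/4 + 0 = pi/4 (mod 2*pi)


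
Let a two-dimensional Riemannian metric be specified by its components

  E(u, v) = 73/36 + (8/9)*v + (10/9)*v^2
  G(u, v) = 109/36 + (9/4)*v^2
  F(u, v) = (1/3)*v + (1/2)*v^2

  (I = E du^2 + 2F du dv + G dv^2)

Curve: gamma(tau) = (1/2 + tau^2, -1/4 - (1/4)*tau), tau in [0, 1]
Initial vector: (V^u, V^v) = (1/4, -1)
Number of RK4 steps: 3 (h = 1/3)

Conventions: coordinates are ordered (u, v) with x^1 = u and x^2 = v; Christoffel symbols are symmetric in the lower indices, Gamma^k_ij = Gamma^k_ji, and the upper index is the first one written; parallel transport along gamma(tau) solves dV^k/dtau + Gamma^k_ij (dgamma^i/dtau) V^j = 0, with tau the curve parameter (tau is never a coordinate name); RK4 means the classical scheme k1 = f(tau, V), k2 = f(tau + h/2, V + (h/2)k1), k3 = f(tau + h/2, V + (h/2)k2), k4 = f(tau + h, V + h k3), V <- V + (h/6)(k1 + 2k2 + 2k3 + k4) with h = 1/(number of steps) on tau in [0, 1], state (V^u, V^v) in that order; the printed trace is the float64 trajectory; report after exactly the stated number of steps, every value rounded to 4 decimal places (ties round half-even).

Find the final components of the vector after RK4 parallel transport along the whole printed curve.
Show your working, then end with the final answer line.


gamma'(tau) = (2*tau, -1/4); f(tau, V)^k = -Gamma^k_ij(gamma(tau)) gamma'^i(tau) V^j; h = 1/3; intermediate values shown to 6 dp
curve data and Christoffel symbols at the stage parameters:
  tau = 0.000000: gamma = (0.500000, -0.250000), gamma' = (0.000000, -0.250000); Gamma_uuu = -0.001462, Gamma_uuv = 0.088929, Gamma_uvv = 0.039531, Gamma_vuu = -0.052627, Gamma_vuv = 0.001462, Gamma_vvv = -0.176884
  tau = 0.166667: gamma = (0.527778, -0.291667), gamma' = (0.333333, -0.250000); Gamma_uuu = -0.001098, Gamma_uuv = 0.064642, Gamma_uvv = 0.016389, Gamma_vuu = -0.037410, Gamma_vuv = 0.001098, Gamma_vvv = -0.203578
  tau = 0.333333: gamma = (0.611111, -0.333333), gamma' = (0.666667, -0.250000); Gamma_uuu = -0.000677, Gamma_uuv = 0.039954, Gamma_uvv = -0.006856, Gamma_vuu = -0.022610, Gamma_vuv = 0.000677, Gamma_vvv = -0.228930
  tau = 0.500000: gamma = (0.750000, -0.375000), gamma' = (1.000000, -0.250000); Gamma_uuu = -0.000246, Gamma_uuv = 0.015017, Gamma_uvv = -0.029984, Gamma_vuu = -0.008310, Gamma_vuv = 0.000246, Gamma_vvv = -0.252794
  tau = 0.666667: gamma = (0.944444, -0.416667), gamma' = (1.333333, -0.250000); Gamma_uuu = 0.000153, Gamma_uuv = -0.010013, Gamma_uvv = -0.052780, Gamma_vuu = 0.005420, Gamma_vuv = -0.000153, Gamma_vvv = -0.275055
  tau = 0.833333: gamma = (1.194444, -0.458333), gamma' = (1.666667, -0.250000); Gamma_uuu = 0.000477, Gamma_uuv = -0.034976, Gamma_uvv = -0.075044, Gamma_vuu = 0.018523, Gamma_vuv = -0.000477, Gamma_vvv = -0.295630
  tau = 1.000000: gamma = (1.500000, -0.500000), gamma' = (2.000000, -0.250000); Gamma_uuu = 0.000693, Gamma_uuv = -0.059717, Gamma_uvv = -0.096593, Gamma_vuu = 0.030956, Gamma_vuv = -0.000693, Gamma_vvv = -0.314467
step 0: V^u = 0.2500, V^v = -1.0000
step 1: k1 = (-0.004325, 0.044312), k2 = (0.021441, 0.054059), k3 = (0.021483, 0.054030), k4 = (0.030524, 0.060565); V <- V + (h/6)(k1 + 2k2 + 2k3 + k4): V^u = 0.2562, V^v = -0.9822
step 2: k1 = (0.030519, 0.060561), k2 = (0.022929, 0.063860), k3 = (0.022912, 0.063814), k4 = (-0.000863, 0.063962); V <- V + (h/6)(k1 + 2k2 + 2k3 + k4): V^u = 0.2630, V^v = -0.9611
step 3: k1 = (-0.000861, 0.063980), k2 = (-0.040078, 0.061341), k3 = (-0.040033, 0.061575), k4 = (-0.093692, 0.057140); V <- V + (h/6)(k1 + 2k2 + 2k3 + k4): V^u = 0.2488, V^v = -0.9407

Answer: V^u = 0.2488, V^v = -0.9407


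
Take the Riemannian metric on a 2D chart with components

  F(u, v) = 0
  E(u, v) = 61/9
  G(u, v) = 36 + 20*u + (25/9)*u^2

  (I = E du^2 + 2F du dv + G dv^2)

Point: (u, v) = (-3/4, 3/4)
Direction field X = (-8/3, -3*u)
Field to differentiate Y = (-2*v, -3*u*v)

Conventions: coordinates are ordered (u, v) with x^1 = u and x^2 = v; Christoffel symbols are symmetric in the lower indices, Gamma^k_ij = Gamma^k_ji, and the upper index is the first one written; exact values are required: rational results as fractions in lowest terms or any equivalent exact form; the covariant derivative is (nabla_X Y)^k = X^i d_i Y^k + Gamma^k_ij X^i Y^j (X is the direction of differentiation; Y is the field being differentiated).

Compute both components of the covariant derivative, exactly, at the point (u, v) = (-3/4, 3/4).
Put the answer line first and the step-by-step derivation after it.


Answer: (nabla_X Y)^u = -139527/15616, (nabla_X Y)^v = 2523/304

E = 61/9, F = 0, G = 361/16 at the point
E_u = 0, E_v = 0, F_u = 0, F_v = 0, G_u = 95/6, G_v = 0
EG - F^2 = 22021/144;  g^inv = (144/22021) * [[361/16, 0], [0, 61/9]]
first-kind symbols [ij,l] = (1/2)(d_i g_jl + d_j g_il - d_l g_ij): [uu,u] = E_u/2 = 0, [uu,v] = F_u - E_v/2 = 0, [uv,u] = E_v/2 = 0, [uv,v] = G_u/2 = 95/12, [vv,u] = F_v - G_u/2 = -95/12, [vv,v] = G_v/2 = 0
Gamma^u_ij = (G*[ij,u] - F*[ij,v])/(EG - F^2), Gamma^v_ij = (E*[ij,v] - F*[ij,u])/(EG - F^2)
Gamma_uuu = 0, Gamma_uuv = 0, Gamma_uvv = -285/244, Gamma_vuu = 0, Gamma_vuv = 20/57, Gamma_vvv = 0
X = (-8/3, 9/4), Y = (-3/2, 27/16) at the point


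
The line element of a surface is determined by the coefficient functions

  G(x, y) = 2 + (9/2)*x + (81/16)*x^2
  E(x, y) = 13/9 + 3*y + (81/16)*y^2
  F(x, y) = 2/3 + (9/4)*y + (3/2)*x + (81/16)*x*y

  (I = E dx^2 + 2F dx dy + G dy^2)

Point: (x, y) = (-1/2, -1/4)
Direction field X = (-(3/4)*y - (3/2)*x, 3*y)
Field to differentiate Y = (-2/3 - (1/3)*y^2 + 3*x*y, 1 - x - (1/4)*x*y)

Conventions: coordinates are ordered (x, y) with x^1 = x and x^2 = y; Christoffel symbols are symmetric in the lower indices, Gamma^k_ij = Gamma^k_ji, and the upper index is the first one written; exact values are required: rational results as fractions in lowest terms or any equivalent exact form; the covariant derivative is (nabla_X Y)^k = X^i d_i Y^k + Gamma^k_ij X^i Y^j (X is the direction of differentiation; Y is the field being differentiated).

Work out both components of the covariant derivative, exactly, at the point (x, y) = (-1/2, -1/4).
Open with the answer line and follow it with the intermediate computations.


Answer: (nabla_X Y)^x = 3659/5504, (nabla_X Y)^y = -15567/11008

E = 2329/2304, F = -5/384, G = 65/64 at the point
E_x = 0, E_y = 15/32, F_x = 15/64, F_y = -9/32, G_x = -9/16, G_y = 0
EG - F^2 = 2365/2304;  g^inv = (2304/2365) * [[65/64, 5/384], [5/384, 2329/2304]]
first-kind symbols [ij,l] = (1/2)(d_i g_jl + d_j g_il - d_l g_ij): [xx,x] = E_x/2 = 0, [xx,y] = F_x - E_y/2 = 0, [xy,x] = E_y/2 = 15/64, [xy,y] = G_x/2 = -9/32, [yy,x] = F_y - G_x/2 = 0, [yy,y] = G_y/2 = 0
Gamma^x_ij = (G*[ij,x] - F*[ij,y])/(EG - F^2), Gamma^y_ij = (E*[ij,y] - F*[ij,x])/(EG - F^2)
Gamma_xxx = 0, Gamma_xxy = 108/473, Gamma_xyy = 0, Gamma_yxx = 0, Gamma_yxy = -648/2365, Gamma_yyy = 0
X = (15/16, -3/4), Y = (-5/16, 47/32) at the point


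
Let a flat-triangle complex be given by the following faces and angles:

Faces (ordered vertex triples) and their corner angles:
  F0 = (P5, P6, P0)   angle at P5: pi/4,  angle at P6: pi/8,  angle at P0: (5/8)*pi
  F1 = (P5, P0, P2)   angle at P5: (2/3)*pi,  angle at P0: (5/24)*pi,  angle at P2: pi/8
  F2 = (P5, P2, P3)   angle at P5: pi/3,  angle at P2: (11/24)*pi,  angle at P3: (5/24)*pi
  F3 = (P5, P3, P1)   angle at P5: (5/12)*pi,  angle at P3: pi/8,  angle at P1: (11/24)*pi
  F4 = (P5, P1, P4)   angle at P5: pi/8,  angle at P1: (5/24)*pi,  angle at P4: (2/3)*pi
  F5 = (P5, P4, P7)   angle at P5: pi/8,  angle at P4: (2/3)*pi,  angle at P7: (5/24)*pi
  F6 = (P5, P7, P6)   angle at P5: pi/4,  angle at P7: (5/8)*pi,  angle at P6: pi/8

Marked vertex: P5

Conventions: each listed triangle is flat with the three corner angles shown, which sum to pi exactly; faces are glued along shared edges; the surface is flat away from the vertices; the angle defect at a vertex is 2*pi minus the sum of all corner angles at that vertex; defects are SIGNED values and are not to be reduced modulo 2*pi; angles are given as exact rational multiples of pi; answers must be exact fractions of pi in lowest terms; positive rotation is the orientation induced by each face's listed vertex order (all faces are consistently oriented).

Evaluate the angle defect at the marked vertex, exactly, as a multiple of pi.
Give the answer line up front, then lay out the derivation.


Answer: defect(P5) = -pi/6

Sum of corner angles at P5: (13/6)*pi
defect = 2*pi - (13/6)*pi


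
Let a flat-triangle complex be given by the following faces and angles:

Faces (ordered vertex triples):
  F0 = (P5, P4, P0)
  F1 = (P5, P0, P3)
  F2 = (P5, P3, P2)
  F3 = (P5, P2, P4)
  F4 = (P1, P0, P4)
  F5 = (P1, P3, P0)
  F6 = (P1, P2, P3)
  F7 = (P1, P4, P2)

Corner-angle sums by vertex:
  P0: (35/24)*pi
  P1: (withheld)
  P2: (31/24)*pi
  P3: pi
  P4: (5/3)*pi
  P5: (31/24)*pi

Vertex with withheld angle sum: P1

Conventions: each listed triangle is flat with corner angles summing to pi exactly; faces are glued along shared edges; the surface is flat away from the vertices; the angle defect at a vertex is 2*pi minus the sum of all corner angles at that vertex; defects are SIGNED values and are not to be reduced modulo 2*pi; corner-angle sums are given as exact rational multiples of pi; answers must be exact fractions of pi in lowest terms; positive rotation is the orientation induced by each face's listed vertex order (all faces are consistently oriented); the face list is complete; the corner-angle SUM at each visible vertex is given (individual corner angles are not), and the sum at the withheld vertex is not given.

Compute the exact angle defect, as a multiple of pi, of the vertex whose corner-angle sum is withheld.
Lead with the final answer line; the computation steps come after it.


Answer: defect(P1) = (17/24)*pi

V = 6, E = 12, F = 8; chi = V - E + F = 2
Gauss-Bonnet: total defect = 2*pi*chi = 4*pi; visible defects sum to (79/24)*pi


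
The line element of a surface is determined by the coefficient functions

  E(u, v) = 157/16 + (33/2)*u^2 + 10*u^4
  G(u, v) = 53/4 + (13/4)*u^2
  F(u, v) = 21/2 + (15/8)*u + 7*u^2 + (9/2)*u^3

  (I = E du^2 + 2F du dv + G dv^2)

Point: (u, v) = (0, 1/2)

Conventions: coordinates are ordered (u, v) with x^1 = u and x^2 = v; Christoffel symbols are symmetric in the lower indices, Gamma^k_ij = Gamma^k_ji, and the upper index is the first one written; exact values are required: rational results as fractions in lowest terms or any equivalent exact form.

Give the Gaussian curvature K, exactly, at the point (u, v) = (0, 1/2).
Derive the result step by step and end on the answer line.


E = 157/16, F = 21/2, G = 53/4, EG - F^2 = 1265/64 at the point
E_u = 0, E_v = 0, F_u = 15/8, F_v = 0, G_u = 0, G_v = 0
E_vv = 0, F_uv = 0, G_uu = 13/2
Compute both Brioschi determinants and normalise by (EG - F^2)^2.
M1 = [[-E_vv/2 + F_uv - G_uu/2, E_u/2, F_u - E_v/2], [F_v - G_u/2, E, F], [G_v/2, F, G]] = [[-13/4, 0, 15/8], [0, 157/16, 21/2], [0, 21/2, 53/4]]; det M1 = -16445/256
M2 = [[0, E_v/2, G_u/2], [E_v/2, E, F], [G_u/2, F, G]] = [[0, 0, 0], [0, 157/16, 21/2], [0, 21/2, 53/4]]; det M2 = 0
det M1 - det M2 = -16445/256; K = -16445/256 / (1265/64)^2 = -208/1265

Answer: K = -208/1265


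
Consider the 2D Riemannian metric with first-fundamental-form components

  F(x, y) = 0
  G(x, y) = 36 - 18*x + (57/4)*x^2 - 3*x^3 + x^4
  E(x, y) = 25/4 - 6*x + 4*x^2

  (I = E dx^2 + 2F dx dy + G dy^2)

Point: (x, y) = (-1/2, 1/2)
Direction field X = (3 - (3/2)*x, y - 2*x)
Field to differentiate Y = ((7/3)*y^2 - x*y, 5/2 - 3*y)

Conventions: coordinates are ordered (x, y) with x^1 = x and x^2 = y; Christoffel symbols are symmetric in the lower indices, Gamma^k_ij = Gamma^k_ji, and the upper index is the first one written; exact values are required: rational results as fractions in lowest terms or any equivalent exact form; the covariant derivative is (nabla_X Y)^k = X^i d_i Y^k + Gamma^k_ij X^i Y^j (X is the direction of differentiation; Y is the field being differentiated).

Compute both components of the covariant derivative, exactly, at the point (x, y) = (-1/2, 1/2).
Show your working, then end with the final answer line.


E = 41/4, F = 0, G = 49 at the point
E_x = -10, E_y = 0, F_x = 0, F_y = 0, G_x = -35, G_y = 0
EG - F^2 = 2009/4;  g^inv = (4/2009) * [[49, 0], [0, 41/4]]
first-kind symbols [ij,l] = (1/2)(d_i g_jl + d_j g_il - d_l g_ij): [xx,x] = E_x/2 = -5, [xx,y] = F_x - E_y/2 = 0, [xy,x] = E_y/2 = 0, [xy,y] = G_x/2 = -35/2, [yy,x] = F_y - G_x/2 = 35/2, [yy,y] = G_y/2 = 0
Gamma^x_ij = (G*[ij,x] - F*[ij,y])/(EG - F^2), Gamma^y_ij = (E*[ij,y] - F*[ij,x])/(EG - F^2)
Gamma_xxx = -20/41, Gamma_xxy = 0, Gamma_xyy = 70/41, Gamma_yxx = 0, Gamma_yxy = -5/14, Gamma_yyy = 0
X = (15/4, 3/2), Y = (5/6, 1) at the point

Answer: (nabla_X Y)^x = 1119/328, (nabla_X Y)^y = -44/7


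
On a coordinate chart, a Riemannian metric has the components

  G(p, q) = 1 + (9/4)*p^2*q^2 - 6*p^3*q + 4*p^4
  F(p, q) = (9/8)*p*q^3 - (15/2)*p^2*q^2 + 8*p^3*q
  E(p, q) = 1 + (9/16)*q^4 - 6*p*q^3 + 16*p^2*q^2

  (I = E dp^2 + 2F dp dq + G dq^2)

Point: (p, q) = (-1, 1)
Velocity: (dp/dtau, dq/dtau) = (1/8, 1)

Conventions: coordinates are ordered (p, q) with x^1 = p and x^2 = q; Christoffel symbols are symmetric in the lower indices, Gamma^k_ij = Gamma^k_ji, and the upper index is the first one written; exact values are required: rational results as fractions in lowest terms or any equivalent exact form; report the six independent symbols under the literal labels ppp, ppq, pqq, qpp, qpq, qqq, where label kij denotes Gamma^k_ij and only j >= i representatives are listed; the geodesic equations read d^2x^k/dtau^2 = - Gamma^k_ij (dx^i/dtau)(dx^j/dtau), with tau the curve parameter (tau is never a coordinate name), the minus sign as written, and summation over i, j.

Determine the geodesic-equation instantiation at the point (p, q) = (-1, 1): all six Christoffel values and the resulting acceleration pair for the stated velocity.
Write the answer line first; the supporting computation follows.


Answer: Gamma_ppp = -304/573, Gamma_ppq = 418/573, Gamma_pqq = -38/191, Gamma_qpp = 224/573, Gamma_qpq = -308/573, Gamma_qqq = 28/191; accelerations (d^2p/dtau^2, d^2q/dtau^2) = (19/764, -7/382)

E = 377/16, F = -133/8, G = 53/4 at the point
E_p = -38, E_q = 209/4, F_p = 321/8, F_q = -211/8, G_p = -77/2, G_q = 21/2
EG - F^2 = 573/16;  g^inv = (16/573) * [[53/4, 133/8], [133/8, 377/16]]
first-kind symbols [ij,l] = (1/2)(d_i g_jl + d_j g_il - d_l g_ij): [pp,p] = E_p/2 = -19, [pp,q] = F_p - E_q/2 = 14, [pq,p] = E_q/2 = 209/8, [pq,q] = G_p/2 = -77/4, [qq,p] = F_q - G_p/2 = -57/8, [qq,q] = G_q/2 = 21/4
Gamma^p_ij = (G*[ij,p] - F*[ij,q])/(EG - F^2), Gamma^q_ij = (E*[ij,q] - F*[ij,p])/(EG - F^2)
Gamma_ppp = -304/573, Gamma_ppq = 418/573, Gamma_pqq = -38/191, Gamma_qpp = 224/573, Gamma_qpq = -308/573, Gamma_qqq = 28/191
d^2p/dtau^2 = -(Gamma_ppp*(1/8)^2 + 2*Gamma_ppq*(1/8)*(1) + Gamma_pqq*(1)^2) = 19/764
d^2q/dtau^2 = -(Gamma_qpp*(1/8)^2 + 2*Gamma_qpq*(1/8)*(1) + Gamma_qqq*(1)^2) = -7/382


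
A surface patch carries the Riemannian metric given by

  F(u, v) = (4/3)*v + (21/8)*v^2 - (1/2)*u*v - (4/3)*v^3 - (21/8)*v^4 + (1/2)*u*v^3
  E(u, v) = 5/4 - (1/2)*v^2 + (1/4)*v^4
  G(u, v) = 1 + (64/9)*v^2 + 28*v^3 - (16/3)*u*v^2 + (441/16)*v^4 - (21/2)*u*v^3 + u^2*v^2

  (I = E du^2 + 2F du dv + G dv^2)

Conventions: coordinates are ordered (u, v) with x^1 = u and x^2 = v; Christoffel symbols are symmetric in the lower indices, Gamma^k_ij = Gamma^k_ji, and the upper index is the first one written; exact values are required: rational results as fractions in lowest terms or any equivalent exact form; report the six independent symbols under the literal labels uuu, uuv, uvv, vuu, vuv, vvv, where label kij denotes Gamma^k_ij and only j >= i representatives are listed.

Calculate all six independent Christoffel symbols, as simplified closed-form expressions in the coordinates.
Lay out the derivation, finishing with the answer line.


E = 5/4 - (1/2)*v^2 + (1/4)*v^4; F = (4/3)*v + (21/8)*v^2 - (1/2)*u*v - (4/3)*v^3 - (21/8)*v^4 + (1/2)*u*v^3; G = 1 + (64/9)*v^2 + 28*v^3 - (16/3)*u*v^2 + (441/16)*v^4 - (21/2)*u*v^3 + u^2*v^2
Gamma^k_ij = (1/2) g^{kl} (d_i g_jl + d_j g_il - d_l g_ij), with g^inv = (1/(EG-F^2)) [[G, -F], [-F, E]]
first partials: E_u = 0, E_v = -v + v^3, F_u = -(1/2)*v + (1/2)*v^3, F_v = 4/3 + (21/4)*v - (1/2)*u - 4*v^2 - (21/2)*v^3 + (3/2)*u*v^2, G_u = -(16/3)*v^2 - (21/2)*v^3 + 2*u*v^2, G_v = (128/9)*v + 84*v^2 - (32/3)*u*v + (441/4)*v^3 - (63/2)*u*v^2 + 2*u^2*v
D = EG - F^2 = 5/4 + (119/18)*v^2 + 28*v^3 - (16/3)*u*v^2 + (445/16)*v^4 - (21/2)*u*v^3 + u^2*v^2
expanded: Gamma^u_uu = (G E_u - 2F F_u + F E_v)/(2D), Gamma^u_uv = (G E_v - F G_u)/(2D), Gamma^u_vv = (2G F_v - G G_u - F G_v)/(2D), Gamma^v_uu = (2E F_u - E E_v - F E_u)/(2D), Gamma^v_uv = (E G_u - F E_v)/(2D), Gamma^v_vv = (E G_v - 2F F_v + F G_u)/(2D); substitute and cancel common factors

Answer: Gamma_uuu = 0, Gamma_uuv = (72*v^3 - 72*v)/(144*u^2*v^2 - 1512*u*v^3 - 768*u*v^2 + 4005*v^4 + 4032*v^3 + 952*v^2 + 180), Gamma_uvv = (72*u*v^2 - 72*u - 756*v^3 - 192*v^2 + 756*v + 192)/(144*u^2*v^2 - 1512*u*v^3 - 768*u*v^2 + 4005*v^4 + 4032*v^3 + 952*v^2 + 180), Gamma_vuu = 0, Gamma_vuv = (144*u*v^2 - 756*v^3 - 384*v^2)/(144*u^2*v^2 - 1512*u*v^3 - 768*u*v^2 + 4005*v^4 + 4032*v^3 + 952*v^2 + 180), Gamma_vvv = (144*u^2*v - 2268*u*v^2 - 768*u*v + 7938*v^3 + 6048*v^2 + 1024*v)/(144*u^2*v^2 - 1512*u*v^3 - 768*u*v^2 + 4005*v^4 + 4032*v^3 + 952*v^2 + 180)


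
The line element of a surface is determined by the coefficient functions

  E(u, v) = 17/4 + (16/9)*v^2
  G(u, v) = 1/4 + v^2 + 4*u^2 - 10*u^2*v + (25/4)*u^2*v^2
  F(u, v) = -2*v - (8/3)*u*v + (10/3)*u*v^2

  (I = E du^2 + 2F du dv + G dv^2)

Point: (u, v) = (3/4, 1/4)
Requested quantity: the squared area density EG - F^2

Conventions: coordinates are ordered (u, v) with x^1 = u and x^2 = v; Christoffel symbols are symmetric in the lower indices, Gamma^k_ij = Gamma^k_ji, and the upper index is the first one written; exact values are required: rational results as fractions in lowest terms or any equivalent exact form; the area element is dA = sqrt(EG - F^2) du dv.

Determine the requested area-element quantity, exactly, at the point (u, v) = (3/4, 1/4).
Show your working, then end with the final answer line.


E = 157/36, F = -27/32, G = 1409/1024; EG - F^2 = 194969/36864

Answer: EG - F^2 = 194969/36864


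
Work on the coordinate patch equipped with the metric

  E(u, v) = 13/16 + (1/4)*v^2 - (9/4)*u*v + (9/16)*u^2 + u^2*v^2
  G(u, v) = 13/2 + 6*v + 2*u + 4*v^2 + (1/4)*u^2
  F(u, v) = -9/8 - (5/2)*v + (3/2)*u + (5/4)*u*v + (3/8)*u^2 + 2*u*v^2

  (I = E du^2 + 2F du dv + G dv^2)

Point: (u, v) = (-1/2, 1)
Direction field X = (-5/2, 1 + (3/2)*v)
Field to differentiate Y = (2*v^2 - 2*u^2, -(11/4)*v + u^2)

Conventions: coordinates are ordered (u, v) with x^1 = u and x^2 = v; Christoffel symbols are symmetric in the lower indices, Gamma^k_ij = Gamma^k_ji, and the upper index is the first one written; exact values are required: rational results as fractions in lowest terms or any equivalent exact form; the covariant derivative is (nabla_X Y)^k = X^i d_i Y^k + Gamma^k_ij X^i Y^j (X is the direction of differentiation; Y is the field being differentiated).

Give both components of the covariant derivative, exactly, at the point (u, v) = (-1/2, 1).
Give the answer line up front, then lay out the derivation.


Answer: (nabla_X Y)^u = 103475/894, (nabla_X Y)^v = 123755/3576

E = 165/64, F = -189/32, G = 249/16 at the point
E_u = -61/16, E_v = 17/8, F_u = 35/8, F_v = -41/8, G_u = 7/4, G_v = 14
EG - F^2 = 1341/256;  g^inv = (256/1341) * [[249/16, 189/32], [189/32, 165/64]]
first-kind symbols [ij,l] = (1/2)(d_i g_jl + d_j g_il - d_l g_ij): [uu,u] = E_u/2 = -61/32, [uu,v] = F_u - E_v/2 = 53/16, [uv,u] = E_v/2 = 17/16, [uv,v] = G_u/2 = 7/8, [vv,u] = F_v - G_u/2 = -6, [vv,v] = G_v/2 = 7
Gamma^u_ij = (G*[ij,u] - F*[ij,v])/(EG - F^2), Gamma^v_ij = (E*[ij,v] - F*[ij,u])/(EG - F^2)
Gamma_uuu = -862/447, Gamma_uuv = 1852/447, Gamma_uvv = -1480/149, Gamma_vuu = -232/447, Gamma_vuv = 728/447, Gamma_vvv = -1484/447
X = (-5/2, 5/2), Y = (3/2, -5/2) at the point


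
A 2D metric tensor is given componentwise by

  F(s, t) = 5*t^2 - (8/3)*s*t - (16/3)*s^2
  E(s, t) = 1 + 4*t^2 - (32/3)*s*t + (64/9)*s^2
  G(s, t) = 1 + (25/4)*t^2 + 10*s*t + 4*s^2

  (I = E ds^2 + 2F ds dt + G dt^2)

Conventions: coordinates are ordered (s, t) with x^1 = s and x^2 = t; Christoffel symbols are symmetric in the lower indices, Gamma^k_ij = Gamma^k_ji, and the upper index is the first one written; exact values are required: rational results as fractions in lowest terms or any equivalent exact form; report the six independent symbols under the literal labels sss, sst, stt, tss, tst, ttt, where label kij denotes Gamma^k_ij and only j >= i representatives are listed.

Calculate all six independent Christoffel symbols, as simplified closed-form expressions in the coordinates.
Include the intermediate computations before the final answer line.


E = 1 + 4*t^2 - (32/3)*s*t + (64/9)*s^2; F = 5*t^2 - (8/3)*s*t - (16/3)*s^2; G = 1 + (25/4)*t^2 + 10*s*t + 4*s^2
Gamma^k_ij = (1/2) g^{kl} (d_i g_jl + d_j g_il - d_l g_ij), with g^inv = (1/(EG-F^2)) [[G, -F], [-F, E]]
first partials: E_s = -(32/3)*t + (128/9)*s, E_t = 8*t - (32/3)*s, F_s = -(8/3)*t - (32/3)*s, F_t = 10*t - (8/3)*s, G_s = 10*t + 8*s, G_t = (25/2)*t + 10*s
D = EG - F^2 = 1 + (41/4)*t^2 - (2/3)*s*t + (100/9)*s^2
expanded: Gamma^s_ss = (G E_s - 2F F_s + F E_t)/(2D), Gamma^s_st = (G E_t - F G_s)/(2D), Gamma^s_tt = (2G F_t - G G_s - F G_t)/(2D), Gamma^t_ss = (2E F_s - E E_t - F E_s)/(2D), Gamma^t_st = (E G_s - F E_t)/(2D), Gamma^t_tt = (E G_t - 2F F_t + F G_s)/(2D); substitute and cancel common factors

Answer: Gamma_sss = (256*s - 192*t)/(400*s^2 - 24*s*t + 369*t^2 + 36), Gamma_sst = (-192*s + 144*t)/(400*s^2 - 24*s*t + 369*t^2 + 36), Gamma_stt = (-240*s + 180*t)/(400*s^2 - 24*s*t + 369*t^2 + 36), Gamma_tss = (-192*s - 240*t)/(400*s^2 - 24*s*t + 369*t^2 + 36), Gamma_tst = (144*s + 180*t)/(400*s^2 - 24*s*t + 369*t^2 + 36), Gamma_ttt = (180*s + 225*t)/(400*s^2 - 24*s*t + 369*t^2 + 36)


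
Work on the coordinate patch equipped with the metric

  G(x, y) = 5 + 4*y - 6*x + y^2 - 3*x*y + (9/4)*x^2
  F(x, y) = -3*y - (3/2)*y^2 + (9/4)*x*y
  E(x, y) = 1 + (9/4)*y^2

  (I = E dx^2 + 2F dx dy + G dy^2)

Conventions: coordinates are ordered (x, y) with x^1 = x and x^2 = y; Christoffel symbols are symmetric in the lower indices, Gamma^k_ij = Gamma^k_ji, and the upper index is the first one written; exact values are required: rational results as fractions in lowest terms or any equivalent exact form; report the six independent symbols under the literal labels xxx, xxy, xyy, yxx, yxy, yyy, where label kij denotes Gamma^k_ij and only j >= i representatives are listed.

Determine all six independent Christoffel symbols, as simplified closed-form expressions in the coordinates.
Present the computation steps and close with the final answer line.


E = 1 + (9/4)*y^2; F = -3*y - (3/2)*y^2 + (9/4)*x*y; G = 5 + 4*y - 6*x + y^2 - 3*x*y + (9/4)*x^2
Gamma^k_ij = (1/2) g^{kl} (d_i g_jl + d_j g_il - d_l g_ij), with g^inv = (1/(EG-F^2)) [[G, -F], [-F, E]]
first partials: E_x = 0, E_y = (9/2)*y, F_x = (9/4)*y, F_y = -3 - 3*y + (9/4)*x, G_x = -6 - 3*y + (9/2)*x, G_y = 4 + 2*y - 3*x
D = EG - F^2 = 5 + 4*y - 6*x + (13/4)*y^2 - 3*x*y + (9/4)*x^2
expanded: Gamma^x_xx = (G E_x - 2F F_x + F E_y)/(2D), Gamma^x_xy = (G E_y - F G_x)/(2D), Gamma^x_yy = (2G F_y - G G_x - F G_y)/(2D), Gamma^y_xx = (2E F_x - E E_y - F E_x)/(2D), Gamma^y_xy = (E G_x - F E_y)/(2D), Gamma^y_yy = (E G_y - 2F F_y + F G_x)/(2D); substitute and cancel common factors

Answer: Gamma_xxx = 0, Gamma_xxy = 9*y/(9*x^2 - 12*x*y - 24*x + 13*y^2 + 16*y + 20), Gamma_xyy = -6*y/(9*x^2 - 12*x*y - 24*x + 13*y^2 + 16*y + 20), Gamma_yxx = 0, Gamma_yxy = (9*x - 6*y - 12)/(9*x^2 - 12*x*y - 24*x + 13*y^2 + 16*y + 20), Gamma_yyy = (-6*x + 4*y + 8)/(9*x^2 - 12*x*y - 24*x + 13*y^2 + 16*y + 20)


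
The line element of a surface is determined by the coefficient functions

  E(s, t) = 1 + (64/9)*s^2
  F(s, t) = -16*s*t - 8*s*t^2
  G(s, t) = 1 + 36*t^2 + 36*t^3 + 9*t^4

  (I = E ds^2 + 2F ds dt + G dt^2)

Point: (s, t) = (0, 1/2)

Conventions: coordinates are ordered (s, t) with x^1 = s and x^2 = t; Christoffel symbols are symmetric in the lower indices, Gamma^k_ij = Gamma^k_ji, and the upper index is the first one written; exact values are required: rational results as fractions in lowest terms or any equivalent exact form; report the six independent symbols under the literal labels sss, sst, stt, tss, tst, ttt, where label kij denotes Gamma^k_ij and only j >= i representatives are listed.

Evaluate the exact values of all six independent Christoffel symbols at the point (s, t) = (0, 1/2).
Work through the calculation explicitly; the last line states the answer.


E = 1, F = 0, G = 241/16 at the point
E_s = 0, E_t = 0, F_s = -10, F_t = 0, G_s = 0, G_t = 135/2
EG - F^2 = 241/16;  g^inv = (16/241) * [[241/16, 0], [0, 1]]
first-kind symbols [ij,l] = (1/2)(d_i g_jl + d_j g_il - d_l g_ij): [ss,s] = E_s/2 = 0, [ss,t] = F_s - E_t/2 = -10, [st,s] = E_t/2 = 0, [st,t] = G_s/2 = 0, [tt,s] = F_t - G_s/2 = 0, [tt,t] = G_t/2 = 135/4
Gamma^s_ij = (G*[ij,s] - F*[ij,t])/(EG - F^2), Gamma^t_ij = (E*[ij,t] - F*[ij,s])/(EG - F^2)

Answer: Gamma_sss = 0, Gamma_sst = 0, Gamma_stt = 0, Gamma_tss = -160/241, Gamma_tst = 0, Gamma_ttt = 540/241


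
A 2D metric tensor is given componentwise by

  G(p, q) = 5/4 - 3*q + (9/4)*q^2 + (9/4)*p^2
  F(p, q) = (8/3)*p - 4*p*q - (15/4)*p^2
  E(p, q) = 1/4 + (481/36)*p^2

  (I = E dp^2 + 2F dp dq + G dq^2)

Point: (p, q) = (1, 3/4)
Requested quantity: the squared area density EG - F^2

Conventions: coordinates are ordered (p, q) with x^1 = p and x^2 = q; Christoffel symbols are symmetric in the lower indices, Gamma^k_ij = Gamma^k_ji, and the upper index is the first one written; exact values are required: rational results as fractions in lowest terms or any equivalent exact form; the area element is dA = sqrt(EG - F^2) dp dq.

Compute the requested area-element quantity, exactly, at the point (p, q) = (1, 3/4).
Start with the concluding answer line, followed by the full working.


Answer: EG - F^2 = 20237/1152

E = 245/18, F = -49/12, G = 161/64; EG - F^2 = 20237/1152


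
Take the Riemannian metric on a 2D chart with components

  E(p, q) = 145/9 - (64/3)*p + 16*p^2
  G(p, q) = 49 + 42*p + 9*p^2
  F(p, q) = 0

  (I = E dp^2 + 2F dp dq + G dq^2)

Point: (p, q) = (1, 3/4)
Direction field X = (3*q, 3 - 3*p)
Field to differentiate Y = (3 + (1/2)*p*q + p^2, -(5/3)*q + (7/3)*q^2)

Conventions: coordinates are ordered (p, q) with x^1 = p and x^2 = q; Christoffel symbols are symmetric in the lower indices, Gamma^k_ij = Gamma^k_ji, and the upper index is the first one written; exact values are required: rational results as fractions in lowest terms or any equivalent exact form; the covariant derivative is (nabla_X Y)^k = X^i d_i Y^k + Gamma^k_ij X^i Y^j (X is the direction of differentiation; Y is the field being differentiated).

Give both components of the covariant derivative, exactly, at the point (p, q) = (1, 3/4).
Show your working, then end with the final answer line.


E = 97/9, F = 0, G = 100 at the point
E_p = 32/3, E_q = 0, F_p = 0, F_q = 0, G_p = 60, G_q = 0
EG - F^2 = 9700/9;  g^inv = (9/9700) * [[100, 0], [0, 97/9]]
first-kind symbols [ij,l] = (1/2)(d_i g_jl + d_j g_il - d_l g_ij): [pp,p] = E_p/2 = 16/3, [pp,q] = F_p - E_q/2 = 0, [pq,p] = E_q/2 = 0, [pq,q] = G_p/2 = 30, [qq,p] = F_q - G_p/2 = -30, [qq,q] = G_q/2 = 0
Gamma^p_ij = (G*[ij,p] - F*[ij,q])/(EG - F^2), Gamma^q_ij = (E*[ij,q] - F*[ij,p])/(EG - F^2)
Gamma_ppp = 48/97, Gamma_ppq = 0, Gamma_pqq = -270/97, Gamma_qpp = 0, Gamma_qpq = 3/10, Gamma_qqq = 0
X = (9/4, 0), Y = (35/8, 1/16) at the point

Answer: (nabla_X Y)^p = 31707/3104, (nabla_X Y)^q = 27/640


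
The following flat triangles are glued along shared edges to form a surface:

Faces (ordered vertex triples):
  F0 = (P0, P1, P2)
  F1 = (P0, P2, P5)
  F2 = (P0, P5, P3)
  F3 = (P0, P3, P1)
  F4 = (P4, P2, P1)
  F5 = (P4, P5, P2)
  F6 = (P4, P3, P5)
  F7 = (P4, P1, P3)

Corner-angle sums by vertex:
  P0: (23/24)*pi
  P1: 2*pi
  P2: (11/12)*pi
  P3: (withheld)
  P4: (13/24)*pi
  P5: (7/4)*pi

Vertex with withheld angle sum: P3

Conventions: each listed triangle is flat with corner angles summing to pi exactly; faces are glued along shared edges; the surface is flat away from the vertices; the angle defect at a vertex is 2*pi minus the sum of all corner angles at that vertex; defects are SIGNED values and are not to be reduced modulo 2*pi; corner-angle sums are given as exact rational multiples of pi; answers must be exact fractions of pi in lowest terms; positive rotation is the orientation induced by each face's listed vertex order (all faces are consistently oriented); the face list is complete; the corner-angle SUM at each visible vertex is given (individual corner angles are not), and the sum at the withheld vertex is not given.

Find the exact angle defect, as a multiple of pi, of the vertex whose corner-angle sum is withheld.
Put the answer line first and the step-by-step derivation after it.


Answer: defect(P3) = pi/6

V = 6, E = 12, F = 8; chi = V - E + F = 2
Gauss-Bonnet: total defect = 2*pi*chi = 4*pi; visible defects sum to (23/6)*pi


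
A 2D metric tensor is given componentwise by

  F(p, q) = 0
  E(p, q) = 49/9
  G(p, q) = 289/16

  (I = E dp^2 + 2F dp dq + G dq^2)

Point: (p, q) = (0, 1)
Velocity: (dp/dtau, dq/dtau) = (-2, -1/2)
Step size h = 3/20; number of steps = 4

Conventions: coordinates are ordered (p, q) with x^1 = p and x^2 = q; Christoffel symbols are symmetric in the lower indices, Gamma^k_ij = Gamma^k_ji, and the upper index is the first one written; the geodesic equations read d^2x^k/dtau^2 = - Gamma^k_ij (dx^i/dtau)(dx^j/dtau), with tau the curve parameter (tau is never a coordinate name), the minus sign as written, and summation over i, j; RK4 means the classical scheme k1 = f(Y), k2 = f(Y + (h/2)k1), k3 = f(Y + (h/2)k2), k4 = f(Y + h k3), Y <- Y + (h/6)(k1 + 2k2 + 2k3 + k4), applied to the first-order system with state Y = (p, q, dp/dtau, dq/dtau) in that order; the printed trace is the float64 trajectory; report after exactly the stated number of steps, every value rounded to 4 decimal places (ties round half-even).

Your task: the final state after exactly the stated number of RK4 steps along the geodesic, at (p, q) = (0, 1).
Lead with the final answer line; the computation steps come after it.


Answer: p = -1.2000, q = 0.7000, dp/dtau = -2.0000, dq/dtau = -0.5000

f(Y) = (dp/dtau, dq/dtau, -Gamma^p_ij Y'^i Y'^j, -Gamma^q_ij Y'^i Y'^j) with the Gammas evaluated at the stage position; h = 0.150000; intermediate values shown to 6 dp
step 0: p = 0.0000, q = 1.0000, dp/dtau = -2.0000, dq/dtau = -0.5000
step 1:
  k1: at (p, q) = (0.000000, 1.000000), (dp/dtau, dq/dtau) = (-2.000000, -0.500000); Gamma_ppp = 0.000000, Gamma_ppq = 0.000000, Gamma_pqq = 0.000000, Gamma_qpp = 0.000000, Gamma_qpq = 0.000000, Gamma_qqq = 0.000000; k1 = (-2.000000, -0.500000, 0.000000, 0.000000)
  k2: at (p, q) = (-0.150000, 0.962500), (dp/dtau, dq/dtau) = (-2.000000, -0.500000); Gamma_ppp = 0.000000, Gamma_ppq = 0.000000, Gamma_pqq = 0.000000, Gamma_qpp = 0.000000, Gamma_qpq = 0.000000, Gamma_qqq = 0.000000; k2 = (-2.000000, -0.500000, 0.000000, 0.000000)
  k3: at (p, q) = (-0.150000, 0.962500), (dp/dtau, dq/dtau) = (-2.000000, -0.500000); Gamma_ppp = 0.000000, Gamma_ppq = 0.000000, Gamma_pqq = 0.000000, Gamma_qpp = 0.000000, Gamma_qpq = 0.000000, Gamma_qqq = 0.000000; k3 = (-2.000000, -0.500000, 0.000000, 0.000000)
  k4: at (p, q) = (-0.300000, 0.925000), (dp/dtau, dq/dtau) = (-2.000000, -0.500000); Gamma_ppp = 0.000000, Gamma_ppq = 0.000000, Gamma_pqq = 0.000000, Gamma_qpp = 0.000000, Gamma_qpq = 0.000000, Gamma_qqq = 0.000000; k4 = (-2.000000, -0.500000, 0.000000, 0.000000)
  Y <- Y + (h/6)(k1 + 2k2 + 2k3 + k4): p = -0.3000, q = 0.9250, dp/dtau = -2.0000, dq/dtau = -0.5000
step 2:
  k1: at (p, q) = (-0.300000, 0.925000), (dp/dtau, dq/dtau) = (-2.000000, -0.500000); Gamma_ppp = 0.000000, Gamma_ppq = 0.000000, Gamma_pqq = 0.000000, Gamma_qpp = 0.000000, Gamma_qpq = 0.000000, Gamma_qqq = 0.000000; k1 = (-2.000000, -0.500000, 0.000000, 0.000000)
  k2: at (p, q) = (-0.450000, 0.887500), (dp/dtau, dq/dtau) = (-2.000000, -0.500000); Gamma_ppp = 0.000000, Gamma_ppq = 0.000000, Gamma_pqq = 0.000000, Gamma_qpp = 0.000000, Gamma_qpq = 0.000000, Gamma_qqq = 0.000000; k2 = (-2.000000, -0.500000, 0.000000, 0.000000)
  k3: at (p, q) = (-0.450000, 0.887500), (dp/dtau, dq/dtau) = (-2.000000, -0.500000); Gamma_ppp = 0.000000, Gamma_ppq = 0.000000, Gamma_pqq = 0.000000, Gamma_qpp = 0.000000, Gamma_qpq = 0.000000, Gamma_qqq = 0.000000; k3 = (-2.000000, -0.500000, 0.000000, 0.000000)
  k4: at (p, q) = (-0.600000, 0.850000), (dp/dtau, dq/dtau) = (-2.000000, -0.500000); Gamma_ppp = 0.000000, Gamma_ppq = 0.000000, Gamma_pqq = 0.000000, Gamma_qpp = 0.000000, Gamma_qpq = 0.000000, Gamma_qqq = 0.000000; k4 = (-2.000000, -0.500000, 0.000000, 0.000000)
  Y <- Y + (h/6)(k1 + 2k2 + 2k3 + k4): p = -0.6000, q = 0.8500, dp/dtau = -2.0000, dq/dtau = -0.5000
step 3:
  k1: at (p, q) = (-0.600000, 0.850000), (dp/dtau, dq/dtau) = (-2.000000, -0.500000); Gamma_ppp = 0.000000, Gamma_ppq = 0.000000, Gamma_pqq = 0.000000, Gamma_qpp = 0.000000, Gamma_qpq = 0.000000, Gamma_qqq = 0.000000; k1 = (-2.000000, -0.500000, 0.000000, 0.000000)
  k2: at (p, q) = (-0.750000, 0.812500), (dp/dtau, dq/dtau) = (-2.000000, -0.500000); Gamma_ppp = 0.000000, Gamma_ppq = 0.000000, Gamma_pqq = 0.000000, Gamma_qpp = 0.000000, Gamma_qpq = 0.000000, Gamma_qqq = 0.000000; k2 = (-2.000000, -0.500000, 0.000000, 0.000000)
  k3: at (p, q) = (-0.750000, 0.812500), (dp/dtau, dq/dtau) = (-2.000000, -0.500000); Gamma_ppp = 0.000000, Gamma_ppq = 0.000000, Gamma_pqq = 0.000000, Gamma_qpp = 0.000000, Gamma_qpq = 0.000000, Gamma_qqq = 0.000000; k3 = (-2.000000, -0.500000, 0.000000, 0.000000)
  k4: at (p, q) = (-0.900000, 0.775000), (dp/dtau, dq/dtau) = (-2.000000, -0.500000); Gamma_ppp = 0.000000, Gamma_ppq = 0.000000, Gamma_pqq = 0.000000, Gamma_qpp = 0.000000, Gamma_qpq = 0.000000, Gamma_qqq = 0.000000; k4 = (-2.000000, -0.500000, 0.000000, 0.000000)
  Y <- Y + (h/6)(k1 + 2k2 + 2k3 + k4): p = -0.9000, q = 0.7750, dp/dtau = -2.0000, dq/dtau = -0.5000
step 4:
  k1: at (p, q) = (-0.900000, 0.775000), (dp/dtau, dq/dtau) = (-2.000000, -0.500000); Gamma_ppp = 0.000000, Gamma_ppq = 0.000000, Gamma_pqq = 0.000000, Gamma_qpp = 0.000000, Gamma_qpq = 0.000000, Gamma_qqq = 0.000000; k1 = (-2.000000, -0.500000, 0.000000, 0.000000)
  k2: at (p, q) = (-1.050000, 0.737500), (dp/dtau, dq/dtau) = (-2.000000, -0.500000); Gamma_ppp = 0.000000, Gamma_ppq = 0.000000, Gamma_pqq = 0.000000, Gamma_qpp = 0.000000, Gamma_qpq = 0.000000, Gamma_qqq = 0.000000; k2 = (-2.000000, -0.500000, 0.000000, 0.000000)
  k3: at (p, q) = (-1.050000, 0.737500), (dp/dtau, dq/dtau) = (-2.000000, -0.500000); Gamma_ppp = 0.000000, Gamma_ppq = 0.000000, Gamma_pqq = 0.000000, Gamma_qpp = 0.000000, Gamma_qpq = 0.000000, Gamma_qqq = 0.000000; k3 = (-2.000000, -0.500000, 0.000000, 0.000000)
  k4: at (p, q) = (-1.200000, 0.700000), (dp/dtau, dq/dtau) = (-2.000000, -0.500000); Gamma_ppp = 0.000000, Gamma_ppq = 0.000000, Gamma_pqq = 0.000000, Gamma_qpp = 0.000000, Gamma_qpq = 0.000000, Gamma_qqq = 0.000000; k4 = (-2.000000, -0.500000, 0.000000, 0.000000)
  Y <- Y + (h/6)(k1 + 2k2 + 2k3 + k4): p = -1.2000, q = 0.7000, dp/dtau = -2.0000, dq/dtau = -0.5000


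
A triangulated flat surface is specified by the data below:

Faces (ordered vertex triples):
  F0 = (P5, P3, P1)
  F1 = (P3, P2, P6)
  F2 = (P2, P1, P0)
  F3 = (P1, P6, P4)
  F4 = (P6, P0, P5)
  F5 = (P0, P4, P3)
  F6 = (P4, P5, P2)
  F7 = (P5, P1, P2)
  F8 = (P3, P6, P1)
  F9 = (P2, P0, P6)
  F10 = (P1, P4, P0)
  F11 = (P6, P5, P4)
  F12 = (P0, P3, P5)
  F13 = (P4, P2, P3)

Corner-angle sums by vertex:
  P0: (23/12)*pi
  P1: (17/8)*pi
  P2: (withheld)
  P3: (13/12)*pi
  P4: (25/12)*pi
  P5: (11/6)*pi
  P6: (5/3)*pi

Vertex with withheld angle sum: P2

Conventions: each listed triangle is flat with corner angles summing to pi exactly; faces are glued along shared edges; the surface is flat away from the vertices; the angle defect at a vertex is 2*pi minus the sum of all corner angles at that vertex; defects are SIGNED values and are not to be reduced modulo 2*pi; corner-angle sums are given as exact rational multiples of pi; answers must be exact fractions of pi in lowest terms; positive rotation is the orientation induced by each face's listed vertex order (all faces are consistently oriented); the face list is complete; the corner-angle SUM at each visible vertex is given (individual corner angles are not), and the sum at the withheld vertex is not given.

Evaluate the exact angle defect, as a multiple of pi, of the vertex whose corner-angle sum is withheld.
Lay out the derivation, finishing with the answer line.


V = 7, E = 21, F = 14; chi = V - E + F = 0
Gauss-Bonnet: total defect = 2*pi*chi = 0; visible defects sum to (31/24)*pi

Answer: defect(P2) = (-31/24)*pi
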